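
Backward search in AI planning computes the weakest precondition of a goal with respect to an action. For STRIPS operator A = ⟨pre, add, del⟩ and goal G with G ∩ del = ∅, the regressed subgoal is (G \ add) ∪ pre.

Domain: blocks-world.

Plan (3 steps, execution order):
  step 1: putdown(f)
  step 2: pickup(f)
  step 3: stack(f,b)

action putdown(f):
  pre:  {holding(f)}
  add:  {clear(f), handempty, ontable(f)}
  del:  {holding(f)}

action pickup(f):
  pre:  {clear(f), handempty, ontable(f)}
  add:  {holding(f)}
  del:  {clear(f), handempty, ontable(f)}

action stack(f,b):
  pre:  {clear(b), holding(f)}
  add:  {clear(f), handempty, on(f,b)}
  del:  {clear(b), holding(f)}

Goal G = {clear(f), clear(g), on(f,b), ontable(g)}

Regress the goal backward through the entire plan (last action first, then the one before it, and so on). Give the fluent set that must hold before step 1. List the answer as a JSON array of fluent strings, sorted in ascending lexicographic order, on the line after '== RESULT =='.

Regress step by step:
  through step 3 (stack(f,b)): drop {clear(f), on(f,b)}, keep {clear(g), ontable(g)}, require {clear(b), holding(f)}
    → {clear(b), clear(g), holding(f), ontable(g)}
  through step 2 (pickup(f)): drop {holding(f)}, keep {clear(b), clear(g), ontable(g)}, require {clear(f), handempty, ontable(f)}
    → {clear(b), clear(f), clear(g), handempty, ontable(f), ontable(g)}
  through step 1 (putdown(f)): drop {clear(f), handempty, ontable(f)}, keep {clear(b), clear(g), ontable(g)}, require {holding(f)}
    → {clear(b), clear(g), holding(f), ontable(g)}

== RESULT ==
["clear(b)", "clear(g)", "holding(f)", "ontable(g)"]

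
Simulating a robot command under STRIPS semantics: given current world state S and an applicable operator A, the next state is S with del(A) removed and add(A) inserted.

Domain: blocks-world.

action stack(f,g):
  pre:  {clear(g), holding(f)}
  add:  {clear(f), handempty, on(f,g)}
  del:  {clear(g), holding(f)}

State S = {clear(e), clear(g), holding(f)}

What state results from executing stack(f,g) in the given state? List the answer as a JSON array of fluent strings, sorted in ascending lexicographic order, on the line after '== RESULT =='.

Compute (S \ del) ∪ add:
  pre ⊆ S: {clear(g), holding(f)} ⊆ S  — applicable
  S \ del = {clear(e)}
  ∪ add   = {clear(e), clear(f), handempty, on(f,g)}

== RESULT ==
["clear(e)", "clear(f)", "handempty", "on(f,g)"]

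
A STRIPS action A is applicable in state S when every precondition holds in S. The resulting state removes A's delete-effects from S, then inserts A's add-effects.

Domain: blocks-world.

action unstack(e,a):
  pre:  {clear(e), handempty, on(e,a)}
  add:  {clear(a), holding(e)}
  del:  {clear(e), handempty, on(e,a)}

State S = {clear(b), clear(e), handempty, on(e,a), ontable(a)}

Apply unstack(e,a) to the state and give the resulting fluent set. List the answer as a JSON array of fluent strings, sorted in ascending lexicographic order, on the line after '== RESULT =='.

Progress:
  pre ⊆ S: {clear(e), handempty, on(e,a)} ⊆ S  — applicable
  S \ del = {clear(b), ontable(a)}
  ∪ add   = {clear(a), clear(b), holding(e), ontable(a)}

== RESULT ==
["clear(a)", "clear(b)", "holding(e)", "ontable(a)"]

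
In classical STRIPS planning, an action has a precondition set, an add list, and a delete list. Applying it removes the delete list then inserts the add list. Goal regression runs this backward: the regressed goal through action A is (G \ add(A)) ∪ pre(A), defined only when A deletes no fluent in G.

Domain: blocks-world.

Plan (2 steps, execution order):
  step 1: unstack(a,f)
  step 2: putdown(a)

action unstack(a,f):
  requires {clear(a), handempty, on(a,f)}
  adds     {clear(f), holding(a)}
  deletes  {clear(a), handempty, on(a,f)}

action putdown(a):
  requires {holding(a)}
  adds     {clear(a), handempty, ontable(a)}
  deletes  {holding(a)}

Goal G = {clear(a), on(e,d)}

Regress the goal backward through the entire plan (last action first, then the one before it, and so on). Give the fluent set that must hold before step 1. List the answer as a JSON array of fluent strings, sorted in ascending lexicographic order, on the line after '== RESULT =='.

Work backward from the goal:
  through step 2 (putdown(a)): drop {clear(a)}, keep {on(e,d)}, require {holding(a)}
    → {holding(a), on(e,d)}
  through step 1 (unstack(a,f)): drop {holding(a)}, keep {on(e,d)}, require {clear(a), handempty, on(a,f)}
    → {clear(a), handempty, on(a,f), on(e,d)}

== RESULT ==
["clear(a)", "handempty", "on(a,f)", "on(e,d)"]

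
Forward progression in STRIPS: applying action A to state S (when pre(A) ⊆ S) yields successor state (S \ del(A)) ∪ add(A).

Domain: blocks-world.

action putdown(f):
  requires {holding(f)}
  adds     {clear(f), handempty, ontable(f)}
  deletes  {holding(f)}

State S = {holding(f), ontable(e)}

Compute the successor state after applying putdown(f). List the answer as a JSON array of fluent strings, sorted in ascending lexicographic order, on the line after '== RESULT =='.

Progress:
  pre ⊆ S: {holding(f)} ⊆ S  — applicable
  S \ del = {ontable(e)}
  ∪ add   = {clear(f), handempty, ontable(e), ontable(f)}

== RESULT ==
["clear(f)", "handempty", "ontable(e)", "ontable(f)"]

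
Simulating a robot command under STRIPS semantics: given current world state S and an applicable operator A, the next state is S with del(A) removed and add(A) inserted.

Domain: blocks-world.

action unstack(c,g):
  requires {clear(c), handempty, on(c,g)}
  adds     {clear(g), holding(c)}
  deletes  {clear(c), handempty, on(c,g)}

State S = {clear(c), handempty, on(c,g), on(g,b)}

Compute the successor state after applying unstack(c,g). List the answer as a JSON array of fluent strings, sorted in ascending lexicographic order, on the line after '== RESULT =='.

Compute (S \ del) ∪ add:
  pre ⊆ S: {clear(c), handempty, on(c,g)} ⊆ S  — applicable
  S \ del = {on(g,b)}
  ∪ add   = {clear(g), holding(c), on(g,b)}

== RESULT ==
["clear(g)", "holding(c)", "on(g,b)"]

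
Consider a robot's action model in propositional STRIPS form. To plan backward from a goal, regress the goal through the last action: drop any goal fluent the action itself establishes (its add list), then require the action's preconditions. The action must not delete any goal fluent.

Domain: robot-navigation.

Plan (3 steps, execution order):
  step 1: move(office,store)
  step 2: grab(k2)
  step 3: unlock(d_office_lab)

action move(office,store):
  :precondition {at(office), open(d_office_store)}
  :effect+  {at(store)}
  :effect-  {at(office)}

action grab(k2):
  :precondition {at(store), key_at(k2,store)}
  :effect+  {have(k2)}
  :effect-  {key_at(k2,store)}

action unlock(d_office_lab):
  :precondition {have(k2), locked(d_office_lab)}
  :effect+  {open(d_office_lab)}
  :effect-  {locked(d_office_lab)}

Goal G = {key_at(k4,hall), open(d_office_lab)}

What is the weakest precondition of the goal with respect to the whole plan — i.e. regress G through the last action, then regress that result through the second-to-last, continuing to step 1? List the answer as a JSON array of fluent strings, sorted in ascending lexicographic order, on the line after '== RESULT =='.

Work backward from the goal:
  through step 3 (unlock(d_office_lab)): drop {open(d_office_lab)}, keep {key_at(k4,hall)}, require {have(k2), locked(d_office_lab)}
    → {have(k2), key_at(k4,hall), locked(d_office_lab)}
  through step 2 (grab(k2)): drop {have(k2)}, keep {key_at(k4,hall), locked(d_office_lab)}, require {at(store), key_at(k2,store)}
    → {at(store), key_at(k2,store), key_at(k4,hall), locked(d_office_lab)}
  through step 1 (move(office,store)): drop {at(store)}, keep {key_at(k2,store), key_at(k4,hall), locked(d_office_lab)}, require {at(office), open(d_office_store)}
    → {at(office), key_at(k2,store), key_at(k4,hall), locked(d_office_lab), open(d_office_store)}

== RESULT ==
["at(office)", "key_at(k2,store)", "key_at(k4,hall)", "locked(d_office_lab)", "open(d_office_store)"]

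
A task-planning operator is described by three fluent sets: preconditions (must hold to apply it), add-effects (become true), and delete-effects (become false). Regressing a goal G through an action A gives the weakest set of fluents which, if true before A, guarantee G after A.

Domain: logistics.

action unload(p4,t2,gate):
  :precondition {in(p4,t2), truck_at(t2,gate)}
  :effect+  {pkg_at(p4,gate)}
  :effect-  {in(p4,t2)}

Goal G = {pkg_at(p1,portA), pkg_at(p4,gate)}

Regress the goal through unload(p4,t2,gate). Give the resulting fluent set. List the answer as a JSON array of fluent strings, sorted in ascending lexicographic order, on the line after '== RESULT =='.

Regress:
  G ∩ del = {}  (empty — regression defined)
  G \ add = {pkg_at(p1,portA), pkg_at(p4,gate)} \ {pkg_at(p4,gate)} = {pkg_at(p1,portA)}
  ∪ pre   = {pkg_at(p1,portA)} ∪ {in(p4,t2), truck_at(t2,gate)}
          = {in(p4,t2), pkg_at(p1,portA), truck_at(t2,gate)}

== RESULT ==
["in(p4,t2)", "pkg_at(p1,portA)", "truck_at(t2,gate)"]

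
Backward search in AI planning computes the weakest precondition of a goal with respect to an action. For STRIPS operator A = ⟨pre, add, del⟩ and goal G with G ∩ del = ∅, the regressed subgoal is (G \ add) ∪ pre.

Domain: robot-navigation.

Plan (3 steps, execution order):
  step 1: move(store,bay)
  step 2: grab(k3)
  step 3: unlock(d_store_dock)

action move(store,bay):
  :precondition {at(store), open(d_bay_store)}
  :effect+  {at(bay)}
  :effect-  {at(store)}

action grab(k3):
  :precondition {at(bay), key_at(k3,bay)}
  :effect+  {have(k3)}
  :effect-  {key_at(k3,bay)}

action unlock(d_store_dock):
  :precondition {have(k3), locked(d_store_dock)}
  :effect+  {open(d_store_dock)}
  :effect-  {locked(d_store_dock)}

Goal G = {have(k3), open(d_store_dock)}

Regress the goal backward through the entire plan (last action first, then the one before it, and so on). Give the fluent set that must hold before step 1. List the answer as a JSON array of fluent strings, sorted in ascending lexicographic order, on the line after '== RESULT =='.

Regress step by step:
  through step 3 (unlock(d_store_dock)): drop {open(d_store_dock)}, keep {have(k3)}, require {have(k3), locked(d_store_dock)}
    → {have(k3), locked(d_store_dock)}
  through step 2 (grab(k3)): drop {have(k3)}, keep {locked(d_store_dock)}, require {at(bay), key_at(k3,bay)}
    → {at(bay), key_at(k3,bay), locked(d_store_dock)}
  through step 1 (move(store,bay)): drop {at(bay)}, keep {key_at(k3,bay), locked(d_store_dock)}, require {at(store), open(d_bay_store)}
    → {at(store), key_at(k3,bay), locked(d_store_dock), open(d_bay_store)}

== RESULT ==
["at(store)", "key_at(k3,bay)", "locked(d_store_dock)", "open(d_bay_store)"]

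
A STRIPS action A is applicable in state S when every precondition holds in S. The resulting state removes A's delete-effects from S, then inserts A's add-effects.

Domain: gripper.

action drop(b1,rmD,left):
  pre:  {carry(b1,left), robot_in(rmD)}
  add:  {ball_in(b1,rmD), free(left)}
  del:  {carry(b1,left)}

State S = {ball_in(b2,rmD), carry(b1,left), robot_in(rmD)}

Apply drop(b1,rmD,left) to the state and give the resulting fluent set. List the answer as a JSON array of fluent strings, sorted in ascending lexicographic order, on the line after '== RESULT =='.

Compute (S \ del) ∪ add:
  pre ⊆ S: {carry(b1,left), robot_in(rmD)} ⊆ S  — applicable
  S \ del = {ball_in(b2,rmD), robot_in(rmD)}
  ∪ add   = {ball_in(b1,rmD), ball_in(b2,rmD), free(left), robot_in(rmD)}

== RESULT ==
["ball_in(b1,rmD)", "ball_in(b2,rmD)", "free(left)", "robot_in(rmD)"]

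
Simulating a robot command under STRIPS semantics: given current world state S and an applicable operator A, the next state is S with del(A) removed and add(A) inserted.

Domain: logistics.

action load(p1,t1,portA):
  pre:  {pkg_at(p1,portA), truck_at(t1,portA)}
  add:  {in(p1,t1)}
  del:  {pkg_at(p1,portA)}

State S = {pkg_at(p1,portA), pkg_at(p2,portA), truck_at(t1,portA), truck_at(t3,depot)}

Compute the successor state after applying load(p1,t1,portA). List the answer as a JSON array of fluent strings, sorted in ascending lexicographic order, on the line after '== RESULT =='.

Compute (S \ del) ∪ add:
  pre ⊆ S: {pkg_at(p1,portA), truck_at(t1,portA)} ⊆ S  — applicable
  S \ del = {pkg_at(p2,portA), truck_at(t1,portA), truck_at(t3,depot)}
  ∪ add   = {in(p1,t1), pkg_at(p2,portA), truck_at(t1,portA), truck_at(t3,depot)}

== RESULT ==
["in(p1,t1)", "pkg_at(p2,portA)", "truck_at(t1,portA)", "truck_at(t3,depot)"]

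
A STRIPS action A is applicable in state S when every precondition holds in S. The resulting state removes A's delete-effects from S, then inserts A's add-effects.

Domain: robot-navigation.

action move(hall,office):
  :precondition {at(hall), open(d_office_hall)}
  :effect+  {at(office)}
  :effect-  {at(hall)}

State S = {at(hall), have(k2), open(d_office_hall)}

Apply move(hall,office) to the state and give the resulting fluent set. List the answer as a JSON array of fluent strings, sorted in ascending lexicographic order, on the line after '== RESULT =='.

Compute (S \ del) ∪ add:
  pre ⊆ S: {at(hall), open(d_office_hall)} ⊆ S  — applicable
  S \ del = {have(k2), open(d_office_hall)}
  ∪ add   = {at(office), have(k2), open(d_office_hall)}

== RESULT ==
["at(office)", "have(k2)", "open(d_office_hall)"]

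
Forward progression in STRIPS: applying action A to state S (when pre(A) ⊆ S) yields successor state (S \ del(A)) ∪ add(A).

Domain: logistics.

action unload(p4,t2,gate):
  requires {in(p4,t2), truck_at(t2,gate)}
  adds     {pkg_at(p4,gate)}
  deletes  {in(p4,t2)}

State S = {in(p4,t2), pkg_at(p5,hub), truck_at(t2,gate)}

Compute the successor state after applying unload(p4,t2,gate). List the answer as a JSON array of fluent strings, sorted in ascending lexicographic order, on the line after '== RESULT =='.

Compute (S \ del) ∪ add:
  pre ⊆ S: {in(p4,t2), truck_at(t2,gate)} ⊆ S  — applicable
  S \ del = {pkg_at(p5,hub), truck_at(t2,gate)}
  ∪ add   = {pkg_at(p4,gate), pkg_at(p5,hub), truck_at(t2,gate)}

== RESULT ==
["pkg_at(p4,gate)", "pkg_at(p5,hub)", "truck_at(t2,gate)"]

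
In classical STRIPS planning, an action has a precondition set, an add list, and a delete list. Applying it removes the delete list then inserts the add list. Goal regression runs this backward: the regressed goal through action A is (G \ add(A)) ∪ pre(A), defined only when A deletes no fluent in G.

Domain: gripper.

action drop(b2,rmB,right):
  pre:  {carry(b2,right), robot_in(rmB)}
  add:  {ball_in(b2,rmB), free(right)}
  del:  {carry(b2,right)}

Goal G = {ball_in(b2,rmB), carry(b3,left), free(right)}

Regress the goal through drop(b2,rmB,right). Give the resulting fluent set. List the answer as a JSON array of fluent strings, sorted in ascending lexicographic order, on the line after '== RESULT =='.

Compute (G \ add) ∪ pre:
  G ∩ del = {}  (empty — regression defined)
  G \ add = {ball_in(b2,rmB), carry(b3,left), free(right)} \ {ball_in(b2,rmB), free(right)} = {carry(b3,left)}
  ∪ pre   = {carry(b3,left)} ∪ {carry(b2,right), robot_in(rmB)}
          = {carry(b2,right), carry(b3,left), robot_in(rmB)}

== RESULT ==
["carry(b2,right)", "carry(b3,left)", "robot_in(rmB)"]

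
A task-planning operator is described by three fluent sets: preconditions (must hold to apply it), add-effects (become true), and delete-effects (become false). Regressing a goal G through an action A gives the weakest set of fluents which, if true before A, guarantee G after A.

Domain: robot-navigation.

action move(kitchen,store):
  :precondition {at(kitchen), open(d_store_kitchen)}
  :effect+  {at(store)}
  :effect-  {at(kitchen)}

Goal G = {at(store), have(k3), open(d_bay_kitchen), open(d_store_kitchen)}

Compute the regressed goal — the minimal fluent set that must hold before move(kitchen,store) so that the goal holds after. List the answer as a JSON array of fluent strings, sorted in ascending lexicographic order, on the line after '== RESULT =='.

Compute (G \ add) ∪ pre:
  G ∩ del = {}  (empty — regression defined)
  G \ add = {at(store), have(k3), open(d_bay_kitchen), open(d_store_kitchen)} \ {at(store)} = {have(k3), open(d_bay_kitchen), open(d_store_kitchen)}
  ∪ pre   = {have(k3), open(d_bay_kitchen), open(d_store_kitchen)} ∪ {at(kitchen), open(d_store_kitchen)}
          = {at(kitchen), have(k3), open(d_bay_kitchen), open(d_store_kitchen)}

== RESULT ==
["at(kitchen)", "have(k3)", "open(d_bay_kitchen)", "open(d_store_kitchen)"]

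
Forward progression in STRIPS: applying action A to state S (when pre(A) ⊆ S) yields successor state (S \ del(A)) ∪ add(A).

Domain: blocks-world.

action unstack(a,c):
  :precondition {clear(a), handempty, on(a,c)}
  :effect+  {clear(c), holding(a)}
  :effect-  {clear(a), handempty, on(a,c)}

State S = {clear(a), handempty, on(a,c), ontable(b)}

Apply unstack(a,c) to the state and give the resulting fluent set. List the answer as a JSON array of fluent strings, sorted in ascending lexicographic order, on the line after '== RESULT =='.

Progress:
  pre ⊆ S: {clear(a), handempty, on(a,c)} ⊆ S  — applicable
  S \ del = {ontable(b)}
  ∪ add   = {clear(c), holding(a), ontable(b)}

== RESULT ==
["clear(c)", "holding(a)", "ontable(b)"]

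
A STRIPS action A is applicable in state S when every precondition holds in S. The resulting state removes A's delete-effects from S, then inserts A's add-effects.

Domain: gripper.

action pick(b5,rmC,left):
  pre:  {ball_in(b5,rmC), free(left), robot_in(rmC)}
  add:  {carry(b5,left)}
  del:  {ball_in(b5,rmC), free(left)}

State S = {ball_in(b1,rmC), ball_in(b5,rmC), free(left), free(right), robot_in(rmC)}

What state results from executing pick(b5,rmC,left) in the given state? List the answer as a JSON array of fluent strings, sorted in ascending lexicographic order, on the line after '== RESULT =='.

Progress:
  pre ⊆ S: {ball_in(b5,rmC), free(left), robot_in(rmC)} ⊆ S  — applicable
  S \ del = {ball_in(b1,rmC), free(right), robot_in(rmC)}
  ∪ add   = {ball_in(b1,rmC), carry(b5,left), free(right), robot_in(rmC)}

== RESULT ==
["ball_in(b1,rmC)", "carry(b5,left)", "free(right)", "robot_in(rmC)"]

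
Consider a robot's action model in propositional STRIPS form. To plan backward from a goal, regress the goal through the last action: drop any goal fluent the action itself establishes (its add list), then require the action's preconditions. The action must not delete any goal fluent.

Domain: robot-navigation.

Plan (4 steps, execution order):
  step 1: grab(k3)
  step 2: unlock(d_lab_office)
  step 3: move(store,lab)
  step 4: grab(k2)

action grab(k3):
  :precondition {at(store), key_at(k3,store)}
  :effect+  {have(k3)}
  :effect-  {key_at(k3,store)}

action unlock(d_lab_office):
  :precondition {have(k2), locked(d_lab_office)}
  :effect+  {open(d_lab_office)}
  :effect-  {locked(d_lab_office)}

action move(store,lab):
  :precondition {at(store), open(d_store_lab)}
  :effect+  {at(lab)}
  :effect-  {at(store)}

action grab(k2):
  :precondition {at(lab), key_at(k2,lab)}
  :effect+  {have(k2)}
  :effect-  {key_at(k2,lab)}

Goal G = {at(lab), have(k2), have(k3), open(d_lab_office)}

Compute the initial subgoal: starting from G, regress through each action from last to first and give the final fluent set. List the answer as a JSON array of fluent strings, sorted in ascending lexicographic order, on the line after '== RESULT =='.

Regress step by step:
  through step 4 (grab(k2)): drop {have(k2)}, keep {at(lab), have(k3), open(d_lab_office)}, require {at(lab), key_at(k2,lab)}
    → {at(lab), have(k3), key_at(k2,lab), open(d_lab_office)}
  through step 3 (move(store,lab)): drop {at(lab)}, keep {have(k3), key_at(k2,lab), open(d_lab_office)}, require {at(store), open(d_store_lab)}
    → {at(store), have(k3), key_at(k2,lab), open(d_lab_office), open(d_store_lab)}
  through step 2 (unlock(d_lab_office)): drop {open(d_lab_office)}, keep {at(store), have(k3), key_at(k2,lab), open(d_store_lab)}, require {have(k2), locked(d_lab_office)}
    → {at(store), have(k2), have(k3), key_at(k2,lab), locked(d_lab_office), open(d_store_lab)}
  through step 1 (grab(k3)): drop {have(k3)}, keep {at(store), have(k2), key_at(k2,lab), locked(d_lab_office), open(d_store_lab)}, require {at(store), key_at(k3,store)}
    → {at(store), have(k2), key_at(k2,lab), key_at(k3,store), locked(d_lab_office), open(d_store_lab)}

== RESULT ==
["at(store)", "have(k2)", "key_at(k2,lab)", "key_at(k3,store)", "locked(d_lab_office)", "open(d_store_lab)"]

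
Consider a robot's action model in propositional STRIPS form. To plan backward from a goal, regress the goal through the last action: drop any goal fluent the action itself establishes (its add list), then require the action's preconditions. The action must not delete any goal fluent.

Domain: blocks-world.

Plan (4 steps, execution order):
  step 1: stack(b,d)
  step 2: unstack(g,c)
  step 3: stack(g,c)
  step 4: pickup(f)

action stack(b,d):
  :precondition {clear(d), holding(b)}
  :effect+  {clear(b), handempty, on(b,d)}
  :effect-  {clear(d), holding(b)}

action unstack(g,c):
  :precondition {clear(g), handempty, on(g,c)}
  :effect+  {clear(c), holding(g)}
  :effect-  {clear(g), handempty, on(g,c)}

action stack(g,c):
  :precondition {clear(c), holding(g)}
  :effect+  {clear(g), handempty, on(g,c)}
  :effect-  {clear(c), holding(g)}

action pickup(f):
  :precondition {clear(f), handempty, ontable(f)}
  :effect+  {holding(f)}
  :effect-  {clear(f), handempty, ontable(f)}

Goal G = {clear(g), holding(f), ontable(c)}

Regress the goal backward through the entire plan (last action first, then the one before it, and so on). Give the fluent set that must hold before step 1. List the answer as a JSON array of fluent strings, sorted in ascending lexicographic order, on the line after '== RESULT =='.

Work backward from the goal:
  through step 4 (pickup(f)): drop {holding(f)}, keep {clear(g), ontable(c)}, require {clear(f), handempty, ontable(f)}
    → {clear(f), clear(g), handempty, ontable(c), ontable(f)}
  through step 3 (stack(g,c)): drop {clear(g), handempty}, keep {clear(f), ontable(c), ontable(f)}, require {clear(c), holding(g)}
    → {clear(c), clear(f), holding(g), ontable(c), ontable(f)}
  through step 2 (unstack(g,c)): drop {clear(c), holding(g)}, keep {clear(f), ontable(c), ontable(f)}, require {clear(g), handempty, on(g,c)}
    → {clear(f), clear(g), handempty, on(g,c), ontable(c), ontable(f)}
  through step 1 (stack(b,d)): drop {handempty}, keep {clear(f), clear(g), on(g,c), ontable(c), ontable(f)}, require {clear(d), holding(b)}
    → {clear(d), clear(f), clear(g), holding(b), on(g,c), ontable(c), ontable(f)}

== RESULT ==
["clear(d)", "clear(f)", "clear(g)", "holding(b)", "on(g,c)", "ontable(c)", "ontable(f)"]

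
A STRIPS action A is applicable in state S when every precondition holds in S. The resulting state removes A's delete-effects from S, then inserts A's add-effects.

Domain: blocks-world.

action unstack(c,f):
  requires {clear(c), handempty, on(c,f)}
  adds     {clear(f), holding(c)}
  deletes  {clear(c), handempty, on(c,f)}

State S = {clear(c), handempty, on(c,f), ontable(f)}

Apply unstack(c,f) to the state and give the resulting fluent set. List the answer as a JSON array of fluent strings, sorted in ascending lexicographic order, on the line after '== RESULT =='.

Compute (S \ del) ∪ add:
  pre ⊆ S: {clear(c), handempty, on(c,f)} ⊆ S  — applicable
  S \ del = {ontable(f)}
  ∪ add   = {clear(f), holding(c), ontable(f)}

== RESULT ==
["clear(f)", "holding(c)", "ontable(f)"]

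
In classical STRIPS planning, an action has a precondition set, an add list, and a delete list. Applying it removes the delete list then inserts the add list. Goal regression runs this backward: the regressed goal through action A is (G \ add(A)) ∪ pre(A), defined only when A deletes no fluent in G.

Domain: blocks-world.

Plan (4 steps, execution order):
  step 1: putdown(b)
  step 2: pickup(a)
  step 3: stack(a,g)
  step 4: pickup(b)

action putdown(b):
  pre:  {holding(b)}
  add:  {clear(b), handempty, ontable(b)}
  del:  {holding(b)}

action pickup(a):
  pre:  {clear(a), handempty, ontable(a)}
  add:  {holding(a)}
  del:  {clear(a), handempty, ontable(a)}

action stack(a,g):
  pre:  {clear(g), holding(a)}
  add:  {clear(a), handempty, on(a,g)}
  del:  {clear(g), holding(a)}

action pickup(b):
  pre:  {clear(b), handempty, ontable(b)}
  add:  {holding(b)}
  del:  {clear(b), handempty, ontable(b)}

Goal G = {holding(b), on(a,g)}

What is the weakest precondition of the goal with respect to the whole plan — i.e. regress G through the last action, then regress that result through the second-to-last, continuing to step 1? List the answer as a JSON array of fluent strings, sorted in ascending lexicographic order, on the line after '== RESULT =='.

Regress step by step:
  through step 4 (pickup(b)): drop {holding(b)}, keep {on(a,g)}, require {clear(b), handempty, ontable(b)}
    → {clear(b), handempty, on(a,g), ontable(b)}
  through step 3 (stack(a,g)): drop {handempty, on(a,g)}, keep {clear(b), ontable(b)}, require {clear(g), holding(a)}
    → {clear(b), clear(g), holding(a), ontable(b)}
  through step 2 (pickup(a)): drop {holding(a)}, keep {clear(b), clear(g), ontable(b)}, require {clear(a), handempty, ontable(a)}
    → {clear(a), clear(b), clear(g), handempty, ontable(a), ontable(b)}
  through step 1 (putdown(b)): drop {clear(b), handempty, ontable(b)}, keep {clear(a), clear(g), ontable(a)}, require {holding(b)}
    → {clear(a), clear(g), holding(b), ontable(a)}

== RESULT ==
["clear(a)", "clear(g)", "holding(b)", "ontable(a)"]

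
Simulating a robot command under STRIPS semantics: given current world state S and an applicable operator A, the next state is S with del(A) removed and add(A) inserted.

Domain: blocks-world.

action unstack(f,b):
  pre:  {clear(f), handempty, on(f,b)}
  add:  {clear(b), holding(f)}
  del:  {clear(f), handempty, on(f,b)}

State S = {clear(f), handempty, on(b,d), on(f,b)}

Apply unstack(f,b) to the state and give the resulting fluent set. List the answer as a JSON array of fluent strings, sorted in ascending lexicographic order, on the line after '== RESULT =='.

Progress:
  pre ⊆ S: {clear(f), handempty, on(f,b)} ⊆ S  — applicable
  S \ del = {on(b,d)}
  ∪ add   = {clear(b), holding(f), on(b,d)}

== RESULT ==
["clear(b)", "holding(f)", "on(b,d)"]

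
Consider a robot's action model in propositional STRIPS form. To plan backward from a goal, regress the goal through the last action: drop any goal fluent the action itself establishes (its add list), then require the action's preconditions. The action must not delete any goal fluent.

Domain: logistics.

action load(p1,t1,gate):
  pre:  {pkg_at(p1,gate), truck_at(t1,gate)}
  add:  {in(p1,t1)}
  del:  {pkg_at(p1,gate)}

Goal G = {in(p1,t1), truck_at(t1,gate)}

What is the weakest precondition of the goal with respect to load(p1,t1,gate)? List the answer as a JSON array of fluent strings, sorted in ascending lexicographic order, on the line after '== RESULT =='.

Compute (G \ add) ∪ pre:
  G ∩ del = {}  (empty — regression defined)
  G \ add = {in(p1,t1), truck_at(t1,gate)} \ {in(p1,t1)} = {truck_at(t1,gate)}
  ∪ pre   = {truck_at(t1,gate)} ∪ {pkg_at(p1,gate), truck_at(t1,gate)}
          = {pkg_at(p1,gate), truck_at(t1,gate)}

== RESULT ==
["pkg_at(p1,gate)", "truck_at(t1,gate)"]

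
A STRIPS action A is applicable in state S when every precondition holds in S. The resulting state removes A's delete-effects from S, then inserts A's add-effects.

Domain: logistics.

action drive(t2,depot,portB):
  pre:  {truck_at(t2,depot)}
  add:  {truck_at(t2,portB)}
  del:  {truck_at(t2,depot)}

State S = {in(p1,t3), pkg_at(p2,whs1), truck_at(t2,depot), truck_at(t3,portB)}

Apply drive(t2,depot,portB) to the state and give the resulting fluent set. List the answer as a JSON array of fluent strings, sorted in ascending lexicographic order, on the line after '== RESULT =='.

Progress:
  pre ⊆ S: {truck_at(t2,depot)} ⊆ S  — applicable
  S \ del = {in(p1,t3), pkg_at(p2,whs1), truck_at(t3,portB)}
  ∪ add   = {in(p1,t3), pkg_at(p2,whs1), truck_at(t2,portB), truck_at(t3,portB)}

== RESULT ==
["in(p1,t3)", "pkg_at(p2,whs1)", "truck_at(t2,portB)", "truck_at(t3,portB)"]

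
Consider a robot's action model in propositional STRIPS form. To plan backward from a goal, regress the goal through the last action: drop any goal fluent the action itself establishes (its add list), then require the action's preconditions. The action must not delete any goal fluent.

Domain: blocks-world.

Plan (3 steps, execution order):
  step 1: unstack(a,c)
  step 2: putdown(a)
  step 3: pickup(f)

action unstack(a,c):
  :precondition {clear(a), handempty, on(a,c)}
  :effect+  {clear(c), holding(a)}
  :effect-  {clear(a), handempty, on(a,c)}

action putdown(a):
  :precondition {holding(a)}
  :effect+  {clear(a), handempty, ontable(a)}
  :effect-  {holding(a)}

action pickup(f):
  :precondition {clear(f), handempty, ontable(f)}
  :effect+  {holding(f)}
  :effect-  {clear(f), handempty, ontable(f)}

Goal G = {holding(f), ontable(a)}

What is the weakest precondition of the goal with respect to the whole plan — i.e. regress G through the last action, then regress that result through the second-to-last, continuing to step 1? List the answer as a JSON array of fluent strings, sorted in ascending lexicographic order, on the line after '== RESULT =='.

Regress step by step:
  through step 3 (pickup(f)): drop {holding(f)}, keep {ontable(a)}, require {clear(f), handempty, ontable(f)}
    → {clear(f), handempty, ontable(a), ontable(f)}
  through step 2 (putdown(a)): drop {handempty, ontable(a)}, keep {clear(f), ontable(f)}, require {holding(a)}
    → {clear(f), holding(a), ontable(f)}
  through step 1 (unstack(a,c)): drop {holding(a)}, keep {clear(f), ontable(f)}, require {clear(a), handempty, on(a,c)}
    → {clear(a), clear(f), handempty, on(a,c), ontable(f)}

== RESULT ==
["clear(a)", "clear(f)", "handempty", "on(a,c)", "ontable(f)"]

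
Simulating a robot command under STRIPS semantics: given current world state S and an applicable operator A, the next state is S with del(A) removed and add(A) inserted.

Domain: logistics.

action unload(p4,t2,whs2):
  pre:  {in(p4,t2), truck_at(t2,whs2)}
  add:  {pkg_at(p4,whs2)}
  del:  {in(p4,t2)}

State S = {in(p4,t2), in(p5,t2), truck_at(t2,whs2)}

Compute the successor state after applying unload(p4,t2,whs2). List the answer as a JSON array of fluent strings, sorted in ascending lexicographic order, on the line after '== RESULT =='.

Compute (S \ del) ∪ add:
  pre ⊆ S: {in(p4,t2), truck_at(t2,whs2)} ⊆ S  — applicable
  S \ del = {in(p5,t2), truck_at(t2,whs2)}
  ∪ add   = {in(p5,t2), pkg_at(p4,whs2), truck_at(t2,whs2)}

== RESULT ==
["in(p5,t2)", "pkg_at(p4,whs2)", "truck_at(t2,whs2)"]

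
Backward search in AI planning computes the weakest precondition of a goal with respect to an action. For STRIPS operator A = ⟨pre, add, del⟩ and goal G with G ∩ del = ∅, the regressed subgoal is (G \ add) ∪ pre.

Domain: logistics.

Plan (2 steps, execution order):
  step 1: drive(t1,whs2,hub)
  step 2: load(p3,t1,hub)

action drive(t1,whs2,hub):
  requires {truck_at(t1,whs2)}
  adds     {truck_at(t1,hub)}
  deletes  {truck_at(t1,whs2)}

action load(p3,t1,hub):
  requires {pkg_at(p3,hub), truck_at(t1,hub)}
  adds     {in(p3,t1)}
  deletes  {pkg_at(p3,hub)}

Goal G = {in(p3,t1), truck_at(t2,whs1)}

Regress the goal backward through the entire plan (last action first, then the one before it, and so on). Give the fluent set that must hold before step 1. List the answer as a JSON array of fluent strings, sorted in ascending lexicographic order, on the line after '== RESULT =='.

Regress step by step:
  through step 2 (load(p3,t1,hub)): drop {in(p3,t1)}, keep {truck_at(t2,whs1)}, require {pkg_at(p3,hub), truck_at(t1,hub)}
    → {pkg_at(p3,hub), truck_at(t1,hub), truck_at(t2,whs1)}
  through step 1 (drive(t1,whs2,hub)): drop {truck_at(t1,hub)}, keep {pkg_at(p3,hub), truck_at(t2,whs1)}, require {truck_at(t1,whs2)}
    → {pkg_at(p3,hub), truck_at(t1,whs2), truck_at(t2,whs1)}

== RESULT ==
["pkg_at(p3,hub)", "truck_at(t1,whs2)", "truck_at(t2,whs1)"]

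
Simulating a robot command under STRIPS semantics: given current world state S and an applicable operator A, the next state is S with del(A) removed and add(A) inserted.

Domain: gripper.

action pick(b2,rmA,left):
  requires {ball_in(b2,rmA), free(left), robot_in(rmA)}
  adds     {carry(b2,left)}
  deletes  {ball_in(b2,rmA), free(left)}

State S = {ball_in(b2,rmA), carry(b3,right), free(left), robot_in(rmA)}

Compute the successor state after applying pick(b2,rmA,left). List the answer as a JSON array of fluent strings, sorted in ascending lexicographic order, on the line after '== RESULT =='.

Progress:
  pre ⊆ S: {ball_in(b2,rmA), free(left), robot_in(rmA)} ⊆ S  — applicable
  S \ del = {carry(b3,right), robot_in(rmA)}
  ∪ add   = {carry(b2,left), carry(b3,right), robot_in(rmA)}

== RESULT ==
["carry(b2,left)", "carry(b3,right)", "robot_in(rmA)"]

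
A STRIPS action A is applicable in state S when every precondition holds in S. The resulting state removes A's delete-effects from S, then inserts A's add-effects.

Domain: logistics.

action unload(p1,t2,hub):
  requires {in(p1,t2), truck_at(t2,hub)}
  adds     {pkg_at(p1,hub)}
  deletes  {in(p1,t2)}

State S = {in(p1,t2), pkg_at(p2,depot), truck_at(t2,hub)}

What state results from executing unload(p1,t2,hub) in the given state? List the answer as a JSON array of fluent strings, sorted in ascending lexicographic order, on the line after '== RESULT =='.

Compute (S \ del) ∪ add:
  pre ⊆ S: {in(p1,t2), truck_at(t2,hub)} ⊆ S  — applicable
  S \ del = {pkg_at(p2,depot), truck_at(t2,hub)}
  ∪ add   = {pkg_at(p1,hub), pkg_at(p2,depot), truck_at(t2,hub)}

== RESULT ==
["pkg_at(p1,hub)", "pkg_at(p2,depot)", "truck_at(t2,hub)"]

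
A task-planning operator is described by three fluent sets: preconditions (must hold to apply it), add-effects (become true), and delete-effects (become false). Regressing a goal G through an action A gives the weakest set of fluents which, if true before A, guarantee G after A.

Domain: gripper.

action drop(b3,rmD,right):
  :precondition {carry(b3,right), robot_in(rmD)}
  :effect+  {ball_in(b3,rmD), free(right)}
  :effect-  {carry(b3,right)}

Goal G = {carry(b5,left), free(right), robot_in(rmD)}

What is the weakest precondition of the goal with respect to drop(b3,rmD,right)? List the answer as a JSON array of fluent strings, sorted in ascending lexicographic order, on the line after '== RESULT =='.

Compute (G \ add) ∪ pre:
  G ∩ del = {}  (empty — regression defined)
  G \ add = {carry(b5,left), free(right), robot_in(rmD)} \ {ball_in(b3,rmD), free(right)} = {carry(b5,left), robot_in(rmD)}
  ∪ pre   = {carry(b5,left), robot_in(rmD)} ∪ {carry(b3,right), robot_in(rmD)}
          = {carry(b3,right), carry(b5,left), robot_in(rmD)}

== RESULT ==
["carry(b3,right)", "carry(b5,left)", "robot_in(rmD)"]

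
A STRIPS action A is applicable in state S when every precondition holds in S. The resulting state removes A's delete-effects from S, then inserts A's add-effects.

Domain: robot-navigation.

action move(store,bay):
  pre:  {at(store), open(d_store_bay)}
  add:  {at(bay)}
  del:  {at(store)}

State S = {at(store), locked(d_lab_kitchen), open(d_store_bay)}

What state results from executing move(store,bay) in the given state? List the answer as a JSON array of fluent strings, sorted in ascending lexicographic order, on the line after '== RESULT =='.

Progress:
  pre ⊆ S: {at(store), open(d_store_bay)} ⊆ S  — applicable
  S \ del = {locked(d_lab_kitchen), open(d_store_bay)}
  ∪ add   = {at(bay), locked(d_lab_kitchen), open(d_store_bay)}

== RESULT ==
["at(bay)", "locked(d_lab_kitchen)", "open(d_store_bay)"]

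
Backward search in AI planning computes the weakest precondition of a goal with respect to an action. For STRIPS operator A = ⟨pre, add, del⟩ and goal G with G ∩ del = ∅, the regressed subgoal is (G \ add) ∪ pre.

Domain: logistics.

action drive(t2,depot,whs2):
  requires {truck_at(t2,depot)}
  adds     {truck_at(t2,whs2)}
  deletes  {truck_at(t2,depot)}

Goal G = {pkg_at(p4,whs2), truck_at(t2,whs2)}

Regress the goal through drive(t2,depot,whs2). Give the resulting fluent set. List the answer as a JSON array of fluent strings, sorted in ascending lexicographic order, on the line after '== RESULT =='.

Compute (G \ add) ∪ pre:
  G ∩ del = {}  (empty — regression defined)
  G \ add = {pkg_at(p4,whs2), truck_at(t2,whs2)} \ {truck_at(t2,whs2)} = {pkg_at(p4,whs2)}
  ∪ pre   = {pkg_at(p4,whs2)} ∪ {truck_at(t2,depot)}
          = {pkg_at(p4,whs2), truck_at(t2,depot)}

== RESULT ==
["pkg_at(p4,whs2)", "truck_at(t2,depot)"]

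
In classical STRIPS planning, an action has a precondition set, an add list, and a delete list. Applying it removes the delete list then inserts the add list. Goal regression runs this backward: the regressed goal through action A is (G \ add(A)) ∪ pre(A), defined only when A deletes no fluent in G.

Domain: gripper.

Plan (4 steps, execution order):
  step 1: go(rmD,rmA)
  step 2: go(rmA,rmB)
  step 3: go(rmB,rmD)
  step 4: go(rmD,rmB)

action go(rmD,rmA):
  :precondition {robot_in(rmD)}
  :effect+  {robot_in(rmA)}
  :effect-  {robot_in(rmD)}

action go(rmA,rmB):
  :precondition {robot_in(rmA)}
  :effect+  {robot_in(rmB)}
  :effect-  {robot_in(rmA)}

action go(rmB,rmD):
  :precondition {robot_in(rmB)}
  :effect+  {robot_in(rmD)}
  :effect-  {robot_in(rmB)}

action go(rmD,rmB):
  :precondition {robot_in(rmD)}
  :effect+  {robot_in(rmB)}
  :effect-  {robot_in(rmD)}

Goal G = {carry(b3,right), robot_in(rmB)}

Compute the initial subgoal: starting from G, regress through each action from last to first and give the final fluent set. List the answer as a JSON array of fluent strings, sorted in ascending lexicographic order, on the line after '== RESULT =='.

Regress step by step:
  through step 4 (go(rmD,rmB)): drop {robot_in(rmB)}, keep {carry(b3,right)}, require {robot_in(rmD)}
    → {carry(b3,right), robot_in(rmD)}
  through step 3 (go(rmB,rmD)): drop {robot_in(rmD)}, keep {carry(b3,right)}, require {robot_in(rmB)}
    → {carry(b3,right), robot_in(rmB)}
  through step 2 (go(rmA,rmB)): drop {robot_in(rmB)}, keep {carry(b3,right)}, require {robot_in(rmA)}
    → {carry(b3,right), robot_in(rmA)}
  through step 1 (go(rmD,rmA)): drop {robot_in(rmA)}, keep {carry(b3,right)}, require {robot_in(rmD)}
    → {carry(b3,right), robot_in(rmD)}

== RESULT ==
["carry(b3,right)", "robot_in(rmD)"]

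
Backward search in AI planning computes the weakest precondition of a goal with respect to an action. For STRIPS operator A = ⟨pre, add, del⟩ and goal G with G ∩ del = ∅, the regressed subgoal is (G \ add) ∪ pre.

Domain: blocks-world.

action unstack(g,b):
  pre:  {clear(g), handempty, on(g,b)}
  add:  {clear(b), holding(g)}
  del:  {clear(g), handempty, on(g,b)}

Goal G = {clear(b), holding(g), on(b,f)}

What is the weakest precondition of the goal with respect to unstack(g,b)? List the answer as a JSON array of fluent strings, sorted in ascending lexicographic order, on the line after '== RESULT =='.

Compute (G \ add) ∪ pre:
  G ∩ del = {}  (empty — regression defined)
  G \ add = {clear(b), holding(g), on(b,f)} \ {clear(b), holding(g)} = {on(b,f)}
  ∪ pre   = {on(b,f)} ∪ {clear(g), handempty, on(g,b)}
          = {clear(g), handempty, on(b,f), on(g,b)}

== RESULT ==
["clear(g)", "handempty", "on(b,f)", "on(g,b)"]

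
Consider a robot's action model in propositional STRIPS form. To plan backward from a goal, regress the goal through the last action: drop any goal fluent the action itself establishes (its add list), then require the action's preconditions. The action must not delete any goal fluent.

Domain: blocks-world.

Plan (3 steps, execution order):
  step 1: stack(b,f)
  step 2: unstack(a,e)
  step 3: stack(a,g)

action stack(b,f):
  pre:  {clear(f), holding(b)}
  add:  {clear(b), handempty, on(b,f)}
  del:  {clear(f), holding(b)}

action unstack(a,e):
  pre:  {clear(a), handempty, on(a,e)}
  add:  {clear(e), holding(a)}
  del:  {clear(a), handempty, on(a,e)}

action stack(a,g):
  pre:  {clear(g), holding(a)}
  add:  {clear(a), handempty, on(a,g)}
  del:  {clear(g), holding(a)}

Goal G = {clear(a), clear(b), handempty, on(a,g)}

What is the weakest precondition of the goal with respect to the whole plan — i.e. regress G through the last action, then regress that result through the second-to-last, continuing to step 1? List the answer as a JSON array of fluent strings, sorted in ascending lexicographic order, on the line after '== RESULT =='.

Work backward from the goal:
  through step 3 (stack(a,g)): drop {clear(a), handempty, on(a,g)}, keep {clear(b)}, require {clear(g), holding(a)}
    → {clear(b), clear(g), holding(a)}
  through step 2 (unstack(a,e)): drop {holding(a)}, keep {clear(b), clear(g)}, require {clear(a), handempty, on(a,e)}
    → {clear(a), clear(b), clear(g), handempty, on(a,e)}
  through step 1 (stack(b,f)): drop {clear(b), handempty}, keep {clear(a), clear(g), on(a,e)}, require {clear(f), holding(b)}
    → {clear(a), clear(f), clear(g), holding(b), on(a,e)}

== RESULT ==
["clear(a)", "clear(f)", "clear(g)", "holding(b)", "on(a,e)"]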